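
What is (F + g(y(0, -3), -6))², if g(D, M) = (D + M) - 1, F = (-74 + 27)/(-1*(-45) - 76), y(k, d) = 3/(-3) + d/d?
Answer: 28900/961 ≈ 30.073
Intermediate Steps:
y(k, d) = 0 (y(k, d) = 3*(-⅓) + 1 = -1 + 1 = 0)
F = 47/31 (F = -47/(45 - 76) = -47/(-31) = -47*(-1/31) = 47/31 ≈ 1.5161)
g(D, M) = -1 + D + M
(F + g(y(0, -3), -6))² = (47/31 + (-1 + 0 - 6))² = (47/31 - 7)² = (-170/31)² = 28900/961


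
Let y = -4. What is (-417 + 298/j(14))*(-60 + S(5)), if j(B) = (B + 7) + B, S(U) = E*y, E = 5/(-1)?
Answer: 114376/7 ≈ 16339.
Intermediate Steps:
E = -5 (E = 5*(-1) = -5)
S(U) = 20 (S(U) = -5*(-4) = 20)
j(B) = 7 + 2*B (j(B) = (7 + B) + B = 7 + 2*B)
(-417 + 298/j(14))*(-60 + S(5)) = (-417 + 298/(7 + 2*14))*(-60 + 20) = (-417 + 298/(7 + 28))*(-40) = (-417 + 298/35)*(-40) = -14297/35*(-40) = 114376/7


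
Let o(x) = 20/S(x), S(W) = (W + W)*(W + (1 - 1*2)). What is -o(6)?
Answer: -⅓ ≈ -0.33333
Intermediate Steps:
S(W) = 2*W*(-1 + W) (S(W) = (2*W)*(W + (1 - 2)) = (2*W)*(W - 1) = (2*W)*(-1 + W) = 2*W*(-1 + W))
o(x) = 10/(x*(-1 + x)) (o(x) = 20/((2*x*(-1 + x))) = 20*(1/(2*x*(-1 + x))) = 10/(x*(-1 + x)))
-o(6) = -10/(6*(-1 + 6)) = -10/(6*5) = -1*⅓ = -⅓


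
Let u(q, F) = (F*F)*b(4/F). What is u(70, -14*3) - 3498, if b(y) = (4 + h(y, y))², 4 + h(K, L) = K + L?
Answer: -3434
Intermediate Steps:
h(K, L) = -4 + K + L (h(K, L) = -4 + (K + L) = -4 + K + L)
b(y) = 4*y² (b(y) = (4 + (-4 + y + y))² = (4 + (-4 + 2*y))² = (2*y)² = 4*y²)
u(q, F) = 64 (u(q, F) = (F*F)*(4*(4/F)²) = F²*(4*(16/F²)) = F²*(64/F²) = 64)
u(70, -14*3) - 3498 = 64 - 3498 = -3434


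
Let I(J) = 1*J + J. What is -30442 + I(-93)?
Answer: -30628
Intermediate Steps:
I(J) = 2*J (I(J) = J + J = 2*J)
-30442 + I(-93) = -30442 + 2*(-93) = -30442 - 186 = -30628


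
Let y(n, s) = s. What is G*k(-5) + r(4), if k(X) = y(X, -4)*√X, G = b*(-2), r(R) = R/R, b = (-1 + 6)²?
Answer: 1 + 200*I*√5 ≈ 1.0 + 447.21*I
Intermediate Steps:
b = 25 (b = 5² = 25)
r(R) = 1
G = -50 (G = 25*(-2) = -50)
k(X) = -4*√X
G*k(-5) + r(4) = -(-200)*√(-5) + 1 = -(-200)*I*√5 + 1 = 200*I*√5 + 1 = 1 + 200*I*√5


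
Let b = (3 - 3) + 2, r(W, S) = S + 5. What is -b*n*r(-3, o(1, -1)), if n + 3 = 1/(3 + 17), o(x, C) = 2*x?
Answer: 413/10 ≈ 41.300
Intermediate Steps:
r(W, S) = 5 + S
b = 2 (b = 0 + 2 = 2)
n = -59/20 (n = -3 + 1/(3 + 17) = -3 + 1/20 = -59/20 ≈ -2.9500)
-b*n*r(-3, o(1, -1)) = -2*(-59/20)*(5 + 2*1) = -(-59)*(5 + 2)/10 = -(-59)*7/10 = -1*(-413/10) = 413/10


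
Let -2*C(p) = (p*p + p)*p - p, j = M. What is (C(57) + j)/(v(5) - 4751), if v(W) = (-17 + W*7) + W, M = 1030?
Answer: 186325/9456 ≈ 19.704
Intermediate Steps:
v(W) = -17 + 8*W (v(W) = (-17 + 7*W) + W = -17 + 8*W)
j = 1030
C(p) = p/2 - p*(p + p**2)/2 (C(p) = -((p*p + p)*p - p)/2 = -((p**2 + p)*p - p)/2 = -((p + p**2)*p - p)/2 = -(p*(p + p**2) - p)/2 = -(-p + p*(p + p**2))/2 = p/2 - p*(p + p**2)/2)
(C(57) + j)/(v(5) - 4751) = ((1/2)*57*(1 - 1*57 - 1*57**2) + 1030)/((-17 + 8*5) - 4751) = ((1/2)*57*(1 - 57 - 1*3249) + 1030)/((-17 + 40) - 4751) = ((1/2)*57*(1 - 57 - 3249) + 1030)/(23 - 4751) = ((1/2)*57*(-3305) + 1030)/(-4728) = (-188385/2 + 1030)*(-1/4728) = -186325/2*(-1/4728) = 186325/9456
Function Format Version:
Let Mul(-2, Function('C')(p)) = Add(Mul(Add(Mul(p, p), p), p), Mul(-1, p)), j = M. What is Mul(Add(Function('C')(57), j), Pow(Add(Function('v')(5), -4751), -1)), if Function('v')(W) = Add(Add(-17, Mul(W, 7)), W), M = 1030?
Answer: Rational(186325, 9456) ≈ 19.704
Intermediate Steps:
Function('v')(W) = Add(-17, Mul(8, W)) (Function('v')(W) = Add(Add(-17, Mul(7, W)), W) = Add(-17, Mul(8, W)))
j = 1030
Function('C')(p) = Add(Mul(Rational(1, 2), p), Mul(Rational(-1, 2), p, Add(p, Pow(p, 2)))) (Function('C')(p) = Mul(Rational(-1, 2), Add(Mul(Add(Mul(p, p), p), p), Mul(-1, p))) = Mul(Rational(-1, 2), Add(Mul(Add(Pow(p, 2), p), p), Mul(-1, p))) = Mul(Rational(-1, 2), Add(Mul(Add(p, Pow(p, 2)), p), Mul(-1, p))) = Mul(Rational(-1, 2), Add(Mul(p, Add(p, Pow(p, 2))), Mul(-1, p))) = Mul(Rational(-1, 2), Add(Mul(-1, p), Mul(p, Add(p, Pow(p, 2))))) = Add(Mul(Rational(1, 2), p), Mul(Rational(-1, 2), p, Add(p, Pow(p, 2)))))
Mul(Add(Function('C')(57), j), Pow(Add(Function('v')(5), -4751), -1)) = Mul(Add(Mul(Rational(1, 2), 57, Add(1, Mul(-1, 57), Mul(-1, Pow(57, 2)))), 1030), Pow(Add(Add(-17, Mul(8, 5)), -4751), -1)) = Mul(Add(Mul(Rational(1, 2), 57, Add(1, -57, Mul(-1, 3249))), 1030), Pow(Add(Add(-17, 40), -4751), -1)) = Mul(Add(Mul(Rational(1, 2), 57, Add(1, -57, -3249)), 1030), Pow(Add(23, -4751), -1)) = Mul(Add(Mul(Rational(1, 2), 57, -3305), 1030), Pow(-4728, -1)) = Mul(Add(Rational(-188385, 2), 1030), Rational(-1, 4728)) = Mul(Rational(-186325, 2), Rational(-1, 4728)) = Rational(186325, 9456)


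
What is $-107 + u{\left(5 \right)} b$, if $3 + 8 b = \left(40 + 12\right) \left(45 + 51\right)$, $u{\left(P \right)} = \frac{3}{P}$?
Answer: $\frac{10687}{40} \approx 267.17$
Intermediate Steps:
$b = \frac{4989}{8}$ ($b = - \frac{3}{8} + \frac{\left(40 + 12\right) \left(45 + 51\right)}{8} = - \frac{3}{8} + \frac{52 \cdot 96}{8} = - \frac{3}{8} + \frac{1}{8} \cdot 4992 = - \frac{3}{8} + 624 = \frac{4989}{8} \approx 623.63$)
$-107 + u{\left(5 \right)} b = -107 + \frac{3}{5} \cdot \frac{4989}{8} = -107 + \frac{14967}{40} = \frac{10687}{40}$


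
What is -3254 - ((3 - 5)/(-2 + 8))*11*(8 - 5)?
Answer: -3243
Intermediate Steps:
-3254 - ((3 - 5)/(-2 + 8))*11*(8 - 5) = -3254 - -2/6*11*3 = -3254 - -2*⅙*11*3 = -3254 - (-⅓*11)*3 = -3254 - (-11)*3/3 = -3254 - 1*(-11) = -3254 + 11 = -3243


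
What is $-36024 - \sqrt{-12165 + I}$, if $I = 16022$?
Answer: $-36024 - \sqrt{3857} \approx -36086.0$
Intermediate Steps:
$-36024 - \sqrt{-12165 + I} = -36024 - \sqrt{-12165 + 16022} = -36024 - \sqrt{3857}$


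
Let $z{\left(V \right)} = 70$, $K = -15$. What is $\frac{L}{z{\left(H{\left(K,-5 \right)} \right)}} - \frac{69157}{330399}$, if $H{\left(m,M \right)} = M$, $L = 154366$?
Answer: $\frac{25498765522}{11563965} \approx 2205.0$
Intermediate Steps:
$\frac{L}{z{\left(H{\left(K,-5 \right)} \right)}} - \frac{69157}{330399} = \frac{154366}{70} - \frac{69157}{330399} = 154366 \cdot \frac{1}{70} - \frac{69157}{330399} = \frac{77183}{35} - \frac{69157}{330399} = \frac{25498765522}{11563965}$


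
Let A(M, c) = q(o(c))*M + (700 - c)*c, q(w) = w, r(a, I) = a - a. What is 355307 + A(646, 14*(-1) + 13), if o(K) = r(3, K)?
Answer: 354606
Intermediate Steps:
r(a, I) = 0
o(K) = 0
A(M, c) = c*(700 - c) (A(M, c) = 0*M + (700 - c)*c = 0 + c*(700 - c) = c*(700 - c))
355307 + A(646, 14*(-1) + 13) = 355307 + (14*(-1) + 13)*(700 - (14*(-1) + 13)) = 355307 + (-14 + 13)*(700 - (-14 + 13)) = 355307 - (700 - 1*(-1)) = 355307 - (700 + 1) = 355307 - 1*701 = 355307 - 701 = 354606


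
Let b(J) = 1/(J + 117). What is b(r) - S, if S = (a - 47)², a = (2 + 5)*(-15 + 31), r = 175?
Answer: -1233699/292 ≈ -4225.0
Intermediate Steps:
a = 112 (a = 7*16 = 112)
S = 4225 (S = (112 - 47)² = 65² = 4225)
b(J) = 1/(117 + J)
b(r) - S = 1/(117 + 175) - 1*4225 = 1/292 - 4225 = -1233699/292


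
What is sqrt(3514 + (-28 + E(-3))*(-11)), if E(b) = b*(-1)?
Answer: 3*sqrt(421) ≈ 61.555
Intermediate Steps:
E(b) = -b
sqrt(3514 + (-28 + E(-3))*(-11)) = sqrt(3514 + (-28 - 1*(-3))*(-11)) = sqrt(3514 + (-28 + 3)*(-11)) = sqrt(3514 - 25*(-11)) = sqrt(3514 + 275) = sqrt(3789) = 3*sqrt(421)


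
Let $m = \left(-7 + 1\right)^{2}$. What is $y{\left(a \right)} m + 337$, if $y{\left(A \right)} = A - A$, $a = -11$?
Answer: $337$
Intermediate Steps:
$m = 36$ ($m = \left(-6\right)^{2} = 36$)
$y{\left(A \right)} = 0$
$y{\left(a \right)} m + 337 = 0 \cdot 36 + 337 = 0 + 337 = 337$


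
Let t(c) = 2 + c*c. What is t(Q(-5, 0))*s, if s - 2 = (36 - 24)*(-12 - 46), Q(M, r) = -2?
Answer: -4164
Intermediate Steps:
t(c) = 2 + c**2
s = -694 (s = 2 + (36 - 24)*(-12 - 46) = 2 + 12*(-58) = 2 - 696 = -694)
t(Q(-5, 0))*s = (2 + (-2)**2)*(-694) = (2 + 4)*(-694) = 6*(-694) = -4164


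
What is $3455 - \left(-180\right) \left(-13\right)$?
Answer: $1115$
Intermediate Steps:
$3455 - \left(-180\right) \left(-13\right) = 3455 - 2340 = 1115$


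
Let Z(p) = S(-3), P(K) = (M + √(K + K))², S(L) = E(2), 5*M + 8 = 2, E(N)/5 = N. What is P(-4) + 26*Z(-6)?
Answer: 6336/25 - 24*I*√2/5 ≈ 253.44 - 6.7882*I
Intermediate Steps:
E(N) = 5*N
M = -6/5 (M = -8/5 + (⅕)*2 = -8/5 + ⅖ = -6/5 ≈ -1.2000)
S(L) = 10 (S(L) = 5*2 = 10)
P(K) = (-6/5 + √2*√K)² (P(K) = (-6/5 + √(K + K))² = (-6/5 + √(2*K))² = (-6/5 + √2*√K)²)
Z(p) = 10
P(-4) + 26*Z(-6) = (-6 + 5*√2*√(-4))²/25 + 26*10 = (-6 + 5*√2*(2*I))²/25 + 260 = (-6 + 10*I*√2)²/25 + 260 = 260 + (-6 + 10*I*√2)²/25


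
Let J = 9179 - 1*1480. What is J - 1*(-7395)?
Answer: 15094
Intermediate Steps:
J = 7699 (J = 9179 - 1480 = 7699)
J - 1*(-7395) = 7699 - 1*(-7395) = 7699 + 7395 = 15094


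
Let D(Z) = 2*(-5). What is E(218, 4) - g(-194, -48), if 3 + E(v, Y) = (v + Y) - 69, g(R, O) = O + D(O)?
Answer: 208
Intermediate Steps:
D(Z) = -10
g(R, O) = -10 + O (g(R, O) = O - 10 = -10 + O)
E(v, Y) = -72 + Y + v (E(v, Y) = -3 + ((v + Y) - 69) = -3 + ((Y + v) - 69) = -3 + (-69 + Y + v) = -72 + Y + v)
E(218, 4) - g(-194, -48) = (-72 + 4 + 218) - (-10 - 48) = 150 - 1*(-58) = 150 + 58 = 208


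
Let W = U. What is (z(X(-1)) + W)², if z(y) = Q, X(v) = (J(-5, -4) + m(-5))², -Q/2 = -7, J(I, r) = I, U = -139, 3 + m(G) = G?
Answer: 15625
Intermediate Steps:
m(G) = -3 + G
Q = 14 (Q = -2*(-7) = 14)
X(v) = 169 (X(v) = (-5 + (-3 - 5))² = (-5 - 8)² = (-13)² = 169)
W = -139
z(y) = 14
(z(X(-1)) + W)² = (14 - 139)² = (-125)² = 15625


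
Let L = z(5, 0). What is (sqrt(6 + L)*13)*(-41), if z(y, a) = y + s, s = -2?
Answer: -1599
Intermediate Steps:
z(y, a) = -2 + y (z(y, a) = y - 2 = -2 + y)
L = 3 (L = -2 + 5 = 3)
(sqrt(6 + L)*13)*(-41) = (sqrt(6 + 3)*13)*(-41) = (sqrt(9)*13)*(-41) = (3*13)*(-41) = 39*(-41) = -1599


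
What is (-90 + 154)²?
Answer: 4096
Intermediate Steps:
(-90 + 154)² = 64² = 4096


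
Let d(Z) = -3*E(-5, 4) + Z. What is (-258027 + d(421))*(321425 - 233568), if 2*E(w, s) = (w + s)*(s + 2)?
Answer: -22631699629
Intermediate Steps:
E(w, s) = (2 + s)*(s + w)/2 (E(w, s) = ((w + s)*(s + 2))/2 = ((s + w)*(2 + s))/2 = ((2 + s)*(s + w))/2 = (2 + s)*(s + w)/2)
d(Z) = 9 + Z (d(Z) = -3*(4 - 5 + (½)*4² + (½)*4*(-5)) + Z = -3*(4 - 5 + (½)*16 - 10) + Z = -3*(4 - 5 + 8 - 10) + Z = -3*(-3) + Z = 9 + Z)
(-258027 + d(421))*(321425 - 233568) = (-258027 + (9 + 421))*(321425 - 233568) = (-258027 + 430)*87857 = -257597*87857 = -22631699629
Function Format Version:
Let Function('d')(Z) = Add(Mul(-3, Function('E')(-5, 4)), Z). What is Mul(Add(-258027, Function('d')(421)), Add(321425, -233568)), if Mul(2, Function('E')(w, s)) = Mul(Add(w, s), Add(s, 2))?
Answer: -22631699629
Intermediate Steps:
Function('E')(w, s) = Mul(Rational(1, 2), Add(2, s), Add(s, w)) (Function('E')(w, s) = Mul(Rational(1, 2), Mul(Add(w, s), Add(s, 2))) = Mul(Rational(1, 2), Mul(Add(s, w), Add(2, s))) = Mul(Rational(1, 2), Mul(Add(2, s), Add(s, w))) = Mul(Rational(1, 2), Add(2, s), Add(s, w)))
Function('d')(Z) = Add(9, Z) (Function('d')(Z) = Add(Mul(-3, Add(4, -5, Mul(Rational(1, 2), Pow(4, 2)), Mul(Rational(1, 2), 4, -5))), Z) = Add(Mul(-3, Add(4, -5, Mul(Rational(1, 2), 16), -10)), Z) = Add(Mul(-3, Add(4, -5, 8, -10)), Z) = Add(Mul(-3, -3), Z) = Add(9, Z))
Mul(Add(-258027, Function('d')(421)), Add(321425, -233568)) = Mul(Add(-258027, Add(9, 421)), Add(321425, -233568)) = Mul(Add(-258027, 430), 87857) = Mul(-257597, 87857) = -22631699629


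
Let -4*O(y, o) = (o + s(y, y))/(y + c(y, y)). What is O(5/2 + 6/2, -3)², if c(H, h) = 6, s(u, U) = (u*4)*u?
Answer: 3481/529 ≈ 6.5803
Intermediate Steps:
s(u, U) = 4*u² (s(u, U) = (4*u)*u = 4*u²)
O(y, o) = -(o + 4*y²)/(4*(6 + y)) (O(y, o) = -(o + 4*y²)/(4*(y + 6)) = -(o + 4*y²)/(4*(6 + y)))
O(5/2 + 6/2, -3)² = ((-(5/2 + 6/2)² - ¼*(-3))/(6 + (5/2 + 6/2)))² = ((-(5*(½) + 6*(½))² + ¾)/(6 + (5*(½) + 6*(½))))² = ((-(5/2 + 3)² + ¾)/(6 + (5/2 + 3)))² = ((-(11/2)² + ¾)/(6 + 11/2))² = ((-1*121/4 + ¾)/(23/2))² = (2*(-121/4 + ¾)/23)² = ((2/23)*(-59/2))² = (-59/23)² = 3481/529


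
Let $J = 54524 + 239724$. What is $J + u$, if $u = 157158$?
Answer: $451406$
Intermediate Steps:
$J = 294248$
$J + u = 294248 + 157158 = 451406$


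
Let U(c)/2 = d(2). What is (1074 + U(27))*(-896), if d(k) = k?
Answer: -965888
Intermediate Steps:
U(c) = 4 (U(c) = 2*2 = 4)
(1074 + U(27))*(-896) = (1074 + 4)*(-896) = 1078*(-896) = -965888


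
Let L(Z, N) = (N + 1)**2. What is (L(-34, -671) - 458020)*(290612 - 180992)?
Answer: -999734400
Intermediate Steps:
L(Z, N) = (1 + N)**2
(L(-34, -671) - 458020)*(290612 - 180992) = ((1 - 671)**2 - 458020)*(290612 - 180992) = ((-670)**2 - 458020)*109620 = (448900 - 458020)*109620 = -9120*109620 = -999734400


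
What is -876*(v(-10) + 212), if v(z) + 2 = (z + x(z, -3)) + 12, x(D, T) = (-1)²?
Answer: -186588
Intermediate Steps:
x(D, T) = 1
v(z) = 11 + z (v(z) = -2 + ((z + 1) + 12) = -2 + ((1 + z) + 12) = -2 + (13 + z) = 11 + z)
-876*(v(-10) + 212) = -876*((11 - 10) + 212) = -876*(1 + 212) = -876*213 = -186588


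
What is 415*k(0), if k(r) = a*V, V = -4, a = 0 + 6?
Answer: -9960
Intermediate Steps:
a = 6
k(r) = -24 (k(r) = 6*(-4) = -24)
415*k(0) = 415*(-24) = -9960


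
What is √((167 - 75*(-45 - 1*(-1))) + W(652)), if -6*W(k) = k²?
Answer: I*√606453/3 ≈ 259.58*I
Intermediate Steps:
W(k) = -k²/6
√((167 - 75*(-45 - 1*(-1))) + W(652)) = √((167 - 75*(-45 - 1*(-1))) - ⅙*652²) = √((167 - 75*(-45 + 1)) - ⅙*425104) = √((167 - 75*(-44)) - 212552/3) = √((167 + 3300) - 212552/3) = √(3467 - 212552/3) = √(-202151/3) = I*√606453/3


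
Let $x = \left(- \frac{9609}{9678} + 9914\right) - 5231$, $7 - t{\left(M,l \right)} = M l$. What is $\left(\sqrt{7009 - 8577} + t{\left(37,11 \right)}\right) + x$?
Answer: $\frac{13813755}{3226} + 28 i \sqrt{2} \approx 4282.0 + 39.598 i$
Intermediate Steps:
$t{\left(M,l \right)} = 7 - M l$
$x = \frac{15104155}{3226}$ ($x = \left(\left(-9609\right) \frac{1}{9678} + 9914\right) - 5231 = \left(- \frac{3203}{3226} + 9914\right) - 5231 = \frac{31979361}{3226} - 5231 = \frac{15104155}{3226} \approx 4682.0$)
$\left(\sqrt{7009 - 8577} + t{\left(37,11 \right)}\right) + x = \left(\sqrt{7009 - 8577} + \left(7 - 37 \cdot 11\right)\right) + \frac{15104155}{3226} = \left(\sqrt{-1568} + \left(7 - 407\right)\right) + \frac{15104155}{3226} = \left(28 i \sqrt{2} - 400\right) + \frac{15104155}{3226} = \left(-400 + 28 i \sqrt{2}\right) + \frac{15104155}{3226} = \frac{13813755}{3226} + 28 i \sqrt{2}$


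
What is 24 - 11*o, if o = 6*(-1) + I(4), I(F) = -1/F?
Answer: 371/4 ≈ 92.750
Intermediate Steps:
o = -25/4 (o = 6*(-1) - 1/4 = -6 - 1*¼ = -6 - ¼ = -25/4 ≈ -6.2500)
24 - 11*o = 24 - 11*(-25/4) = 24 + 275/4 = 371/4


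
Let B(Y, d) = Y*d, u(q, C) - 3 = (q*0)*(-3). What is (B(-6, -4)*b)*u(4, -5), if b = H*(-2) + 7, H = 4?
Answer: -72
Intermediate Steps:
u(q, C) = 3 (u(q, C) = 3 + (q*0)*(-3) = 3 + 0*(-3) = 3 + 0 = 3)
b = -1 (b = 4*(-2) + 7 = -8 + 7 = -1)
(B(-6, -4)*b)*u(4, -5) = (-6*(-4)*(-1))*3 = (24*(-1))*3 = -24*3 = -72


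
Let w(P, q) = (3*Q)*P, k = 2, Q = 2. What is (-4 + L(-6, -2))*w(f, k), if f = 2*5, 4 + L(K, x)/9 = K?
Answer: -5640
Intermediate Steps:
L(K, x) = -36 + 9*K
f = 10
w(P, q) = 6*P (w(P, q) = (3*2)*P = 6*P)
(-4 + L(-6, -2))*w(f, k) = (-4 + (-36 + 9*(-6)))*(6*10) = (-4 + (-36 - 54))*60 = (-4 - 90)*60 = -94*60 = -5640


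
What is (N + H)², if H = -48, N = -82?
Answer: 16900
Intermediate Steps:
(N + H)² = (-82 - 48)² = (-130)² = 16900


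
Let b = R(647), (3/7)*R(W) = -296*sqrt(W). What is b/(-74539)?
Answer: 2072*sqrt(647)/223617 ≈ 0.23569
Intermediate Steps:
R(W) = -2072*sqrt(W)/3 (R(W) = 7*(-296*sqrt(W))/3 = -2072*sqrt(W)/3)
b = -2072*sqrt(647)/3 ≈ -17568.
b/(-74539) = -2072*sqrt(647)/3/(-74539) = -2072*sqrt(647)/3*(-1/74539) = 2072*sqrt(647)/223617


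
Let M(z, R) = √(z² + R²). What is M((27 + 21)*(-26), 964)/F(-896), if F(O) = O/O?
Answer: 20*√6217 ≈ 1577.0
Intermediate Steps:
F(O) = 1
M(z, R) = √(R² + z²)
M((27 + 21)*(-26), 964)/F(-896) = √(964² + ((27 + 21)*(-26))²)/1 = √(929296 + (48*(-26))²)*1 = √(929296 + (-1248)²)*1 = √(929296 + 1557504)*1 = √2486800*1 = (20*√6217)*1 = 20*√6217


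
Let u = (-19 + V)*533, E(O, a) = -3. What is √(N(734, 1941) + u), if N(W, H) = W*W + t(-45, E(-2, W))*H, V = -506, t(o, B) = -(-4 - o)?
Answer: 5*√7174 ≈ 423.50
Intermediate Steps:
t(o, B) = 4 + o
N(W, H) = W² - 41*H (N(W, H) = W*W + (4 - 45)*H = W² - 41*H)
u = -279825 (u = (-19 - 506)*533 = -525*533 = -279825)
√(N(734, 1941) + u) = √((734² - 41*1941) - 279825) = √((538756 - 79581) - 279825) = √(459175 - 279825) = √179350 = 5*√7174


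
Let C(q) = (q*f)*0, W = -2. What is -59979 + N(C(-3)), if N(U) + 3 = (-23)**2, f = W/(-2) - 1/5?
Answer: -59453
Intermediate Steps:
f = 4/5 (f = -2/(-2) - 1/5 = -2*(-1/2) - 1*1/5 = 1 - 1/5 = 4/5 ≈ 0.80000)
C(q) = 0 (C(q) = (q*(4/5))*0 = (4*q/5)*0 = 0)
N(U) = 526 (N(U) = -3 + (-23)**2 = -3 + 529 = 526)
-59979 + N(C(-3)) = -59979 + 526 = -59453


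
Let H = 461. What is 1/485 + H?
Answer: 223586/485 ≈ 461.00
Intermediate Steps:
1/485 + H = 1/485 + 461 = 223586/485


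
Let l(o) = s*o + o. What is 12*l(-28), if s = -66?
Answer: 21840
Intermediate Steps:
l(o) = -65*o (l(o) = -66*o + o = -65*o)
12*l(-28) = 12*(-65*(-28)) = 12*1820 = 21840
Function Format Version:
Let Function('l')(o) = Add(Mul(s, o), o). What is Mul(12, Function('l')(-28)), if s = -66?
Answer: 21840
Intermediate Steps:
Function('l')(o) = Mul(-65, o) (Function('l')(o) = Add(Mul(-66, o), o) = Mul(-65, o))
Mul(12, Function('l')(-28)) = Mul(12, Mul(-65, -28)) = Mul(12, 1820) = 21840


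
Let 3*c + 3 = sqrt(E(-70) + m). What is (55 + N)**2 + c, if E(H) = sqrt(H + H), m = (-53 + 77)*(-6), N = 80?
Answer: 18224 + sqrt(-144 + 2*I*sqrt(35))/3 ≈ 18224.0 + 4.0034*I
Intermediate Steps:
m = -144 (m = 24*(-6) = -144)
E(H) = sqrt(2)*sqrt(H) (E(H) = sqrt(2*H) = sqrt(2)*sqrt(H))
c = -1 + sqrt(-144 + 2*I*sqrt(35))/3 (c = -1 + sqrt(sqrt(2)*sqrt(-70) - 144)/3 = -1 + sqrt(sqrt(2)*(I*sqrt(70)) - 144)/3 = -1 + sqrt(2*I*sqrt(35) - 144)/3 = -1 + sqrt(-144 + 2*I*sqrt(35))/3 ≈ -0.8358 + 4.0034*I)
(55 + N)**2 + c = (55 + 80)**2 + (-1 + sqrt(-144 + 2*I*sqrt(35))/3) = 135**2 + (-1 + sqrt(-144 + 2*I*sqrt(35))/3) = 18225 + (-1 + sqrt(-144 + 2*I*sqrt(35))/3) = 18224 + sqrt(-144 + 2*I*sqrt(35))/3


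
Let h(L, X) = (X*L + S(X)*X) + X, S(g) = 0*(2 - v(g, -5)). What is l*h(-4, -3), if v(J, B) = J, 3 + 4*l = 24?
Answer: 189/4 ≈ 47.250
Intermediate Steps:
l = 21/4 (l = -¾ + (¼)*24 = -¾ + 6 = 21/4 ≈ 5.2500)
S(g) = 0 (S(g) = 0*(2 - g) = 0)
h(L, X) = X + L*X (h(L, X) = (X*L + 0*X) + X = (L*X + 0) + X = L*X + X = X + L*X)
l*h(-4, -3) = 21*(-3*(1 - 4))/4 = 21*(-3*(-3))/4 = (21/4)*9 = 189/4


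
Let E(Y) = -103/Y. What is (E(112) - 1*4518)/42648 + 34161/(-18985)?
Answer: -172781281951/90683295360 ≈ -1.9053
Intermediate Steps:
(E(112) - 1*4518)/42648 + 34161/(-18985) = (-103/112 - 1*4518)/42648 + 34161/(-18985) = (-103*1/112 - 4518)*(1/42648) + 34161*(-1/18985) = (-103/112 - 4518)*(1/42648) - 34161/18985 = -506119/112*1/42648 - 34161/18985 = -506119/4776576 - 34161/18985 = -172781281951/90683295360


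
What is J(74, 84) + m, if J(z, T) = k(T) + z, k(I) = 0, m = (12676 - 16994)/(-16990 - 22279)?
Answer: 2910224/39269 ≈ 74.110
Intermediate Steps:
m = 4318/39269 (m = -4318/(-39269) = -4318*(-1/39269) = 4318/39269 ≈ 0.10996)
J(z, T) = z (J(z, T) = 0 + z = z)
J(74, 84) + m = 74 + 4318/39269 = 2910224/39269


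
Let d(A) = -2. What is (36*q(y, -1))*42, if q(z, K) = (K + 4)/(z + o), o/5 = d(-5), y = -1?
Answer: -4536/11 ≈ -412.36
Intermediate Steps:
o = -10 (o = 5*(-2) = -10)
q(z, K) = (4 + K)/(-10 + z) (q(z, K) = (K + 4)/(z - 10) = (4 + K)/(-10 + z))
(36*q(y, -1))*42 = (36*((4 - 1)/(-10 - 1)))*42 = (36*(3/(-11)))*42 = (36*(-1/11*3))*42 = (36*(-3/11))*42 = -108/11*42 = -4536/11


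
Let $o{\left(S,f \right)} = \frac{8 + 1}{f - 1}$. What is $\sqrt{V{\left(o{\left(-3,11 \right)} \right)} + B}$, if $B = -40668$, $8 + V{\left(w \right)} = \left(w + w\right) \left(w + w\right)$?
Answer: $\frac{i \sqrt{1016819}}{5} \approx 201.67 i$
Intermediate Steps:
$o{\left(S,f \right)} = \frac{9}{-1 + f}$
$V{\left(w \right)} = -8 + 4 w^{2}$ ($V{\left(w \right)} = -8 + \left(w + w\right) \left(w + w\right) = -8 + 2 w 2 w = -8 + 4 w^{2}$)
$\sqrt{V{\left(o{\left(-3,11 \right)} \right)} + B} = \sqrt{\left(-8 + 4 \left(\frac{9}{-1 + 11}\right)^{2}\right) - 40668} = \sqrt{\left(-8 + 4 \left(\frac{9}{10}\right)^{2}\right) - 40668} = \sqrt{\left(-8 + 4 \cdot \frac{81}{100}\right) - 40668} = \sqrt{\left(-8 + \frac{81}{25}\right) - 40668} = \sqrt{- \frac{119}{25} - 40668} = \sqrt{- \frac{1016819}{25}} = \frac{i \sqrt{1016819}}{5}$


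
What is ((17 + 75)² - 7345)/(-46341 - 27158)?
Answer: -1119/73499 ≈ -0.015225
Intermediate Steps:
((17 + 75)² - 7345)/(-46341 - 27158) = (92² - 7345)/(-73499) = (8464 - 7345)*(-1/73499) = 1119*(-1/73499) = -1119/73499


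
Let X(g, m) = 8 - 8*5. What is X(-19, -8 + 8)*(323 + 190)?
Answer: -16416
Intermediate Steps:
X(g, m) = -32 (X(g, m) = 8 - 2*20 = 8 - 40 = -32)
X(-19, -8 + 8)*(323 + 190) = -32*(323 + 190) = -32*513 = -16416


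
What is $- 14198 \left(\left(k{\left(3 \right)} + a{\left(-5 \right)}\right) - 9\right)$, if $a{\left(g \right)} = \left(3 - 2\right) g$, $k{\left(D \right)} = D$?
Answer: $156178$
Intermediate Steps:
$a{\left(g \right)} = g$ ($a{\left(g \right)} = 1 g = g$)
$- 14198 \left(\left(k{\left(3 \right)} + a{\left(-5 \right)}\right) - 9\right) = - 14198 \left(\left(3 - 5\right) - 9\right) = - 14198 \left(-2 - 9\right) = \left(-14198\right) \left(-11\right) = 156178$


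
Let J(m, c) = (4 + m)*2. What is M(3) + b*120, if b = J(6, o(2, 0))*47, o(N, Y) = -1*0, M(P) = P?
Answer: 112803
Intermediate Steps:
o(N, Y) = 0
J(m, c) = 8 + 2*m
b = 940 (b = (8 + 2*6)*47 = (8 + 12)*47 = 20*47 = 940)
M(3) + b*120 = 3 + 940*120 = 3 + 112800 = 112803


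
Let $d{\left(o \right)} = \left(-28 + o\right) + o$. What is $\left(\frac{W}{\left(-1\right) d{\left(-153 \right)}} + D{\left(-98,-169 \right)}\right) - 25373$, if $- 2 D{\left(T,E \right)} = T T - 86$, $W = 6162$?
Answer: $- \frac{5028963}{167} \approx -30114.0$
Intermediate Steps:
$D{\left(T,E \right)} = 43 - \frac{T^{2}}{2}$ ($D{\left(T,E \right)} = - \frac{T T - 86}{2} = - \frac{T^{2} - 86}{2} = - \frac{-86 + T^{2}}{2} = 43 - \frac{T^{2}}{2}$)
$d{\left(o \right)} = -28 + 2 o$
$\left(\frac{W}{\left(-1\right) d{\left(-153 \right)}} + D{\left(-98,-169 \right)}\right) - 25373 = \left(\frac{6162}{\left(-1\right) \left(-28 + 2 \left(-153\right)\right)} + \left(43 - \frac{\left(-98\right)^{2}}{2}\right)\right) - 25373 = \left(\frac{6162}{\left(-1\right) \left(-28 - 306\right)} + \left(43 - 4802\right)\right) - 25373 = \left(\frac{6162}{\left(-1\right) \left(-334\right)} + \left(43 - 4802\right)\right) - 25373 = \left(\frac{6162}{334} - 4759\right) - 25373 = \left(6162 \cdot \frac{1}{334} - 4759\right) - 25373 = \left(\frac{3081}{167} - 4759\right) - 25373 = - \frac{791672}{167} - 25373 = - \frac{5028963}{167}$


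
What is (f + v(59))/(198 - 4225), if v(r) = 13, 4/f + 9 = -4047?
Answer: -13181/4083378 ≈ -0.0032280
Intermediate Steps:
f = -1/1014 (f = 4/(-9 - 4047) = 4/(-4056) = 4*(-1/4056) = -1/1014 ≈ -0.00098619)
(f + v(59))/(198 - 4225) = (-1/1014 + 13)/(198 - 4225) = (13181/1014)/(-4027) = (13181/1014)*(-1/4027) = -13181/4083378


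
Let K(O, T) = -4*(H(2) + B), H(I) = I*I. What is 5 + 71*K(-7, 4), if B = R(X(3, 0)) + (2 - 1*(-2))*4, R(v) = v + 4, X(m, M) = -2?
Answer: -6243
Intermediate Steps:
R(v) = 4 + v
H(I) = I**2
B = 18 (B = (4 - 2) + (2 - 1*(-2))*4 = 2 + (2 + 2)*4 = 2 + 4*4 = 2 + 16 = 18)
K(O, T) = -88 (K(O, T) = -4*(2**2 + 18) = -4*(4 + 18) = -4*22 = -88)
5 + 71*K(-7, 4) = 5 + 71*(-88) = 5 - 6248 = -6243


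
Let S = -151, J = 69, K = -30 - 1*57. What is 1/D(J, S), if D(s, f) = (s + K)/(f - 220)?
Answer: 371/18 ≈ 20.611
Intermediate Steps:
K = -87 (K = -30 - 57 = -87)
D(s, f) = (-87 + s)/(-220 + f) (D(s, f) = (s - 87)/(f - 220) = (-87 + s)/(-220 + f))
1/D(J, S) = 1/((-87 + 69)/(-220 - 151)) = 1/(-18/(-371)) = 1/(-1/371*(-18)) = 1/(18/371) = 371/18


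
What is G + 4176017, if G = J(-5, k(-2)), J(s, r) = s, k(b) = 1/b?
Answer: 4176012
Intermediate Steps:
G = -5
G + 4176017 = -5 + 4176017 = 4176012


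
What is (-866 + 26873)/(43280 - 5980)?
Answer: 26007/37300 ≈ 0.69724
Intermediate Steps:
(-866 + 26873)/(43280 - 5980) = 26007/37300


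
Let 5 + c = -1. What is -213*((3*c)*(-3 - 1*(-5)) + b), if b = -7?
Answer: 9159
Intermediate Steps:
c = -6 (c = -5 - 1 = -6)
-213*((3*c)*(-3 - 1*(-5)) + b) = -213*((3*(-6))*(-3 - 1*(-5)) - 7) = -213*(-18*(-3 + 5) - 7) = -213*(-18*2 - 7) = -213*(-36 - 7) = -213*(-43) = 9159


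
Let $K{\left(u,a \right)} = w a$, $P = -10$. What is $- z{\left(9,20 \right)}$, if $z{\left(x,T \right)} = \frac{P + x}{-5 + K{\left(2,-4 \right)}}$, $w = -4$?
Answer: $\frac{1}{11} \approx 0.090909$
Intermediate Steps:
$K{\left(u,a \right)} = - 4 a$
$z{\left(x,T \right)} = - \frac{10}{11} + \frac{x}{11}$ ($z{\left(x,T \right)} = \frac{-10 + x}{-5 - -16} = \frac{-10 + x}{-5 + 16} = \frac{-10 + x}{11} = \left(-10 + x\right) \frac{1}{11} = - \frac{10}{11} + \frac{x}{11}$)
$- z{\left(9,20 \right)} = - (- \frac{10}{11} + \frac{1}{11} \cdot 9) = - (- \frac{10}{11} + \frac{9}{11}) = \left(-1\right) \left(- \frac{1}{11}\right) = \frac{1}{11}$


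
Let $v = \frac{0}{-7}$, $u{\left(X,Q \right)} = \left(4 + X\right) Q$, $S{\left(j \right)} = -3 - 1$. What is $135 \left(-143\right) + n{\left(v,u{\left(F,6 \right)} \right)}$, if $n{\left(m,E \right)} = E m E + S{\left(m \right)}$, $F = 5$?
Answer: $-19309$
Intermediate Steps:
$S{\left(j \right)} = -4$ ($S{\left(j \right)} = -3 - 1 = -4$)
$u{\left(X,Q \right)} = Q \left(4 + X\right)$
$v = 0$ ($v = 0 \left(- \frac{1}{7}\right) = 0$)
$n{\left(m,E \right)} = -4 + m E^{2}$ ($n{\left(m,E \right)} = E m E - 4 = m E^{2} - 4 = -4 + m E^{2}$)
$135 \left(-143\right) + n{\left(v,u{\left(F,6 \right)} \right)} = 135 \left(-143\right) - \left(4 + 0 \left(6 \left(4 + 5\right)\right)^{2}\right) = -19305 - \left(4 + 0 \left(6 \cdot 9\right)^{2}\right) = -19305 - \left(4 + 0 \cdot 54^{2}\right) = -19305 + \left(-4 + 0 \cdot 2916\right) = -19305 + \left(-4 + 0\right) = -19305 - 4 = -19309$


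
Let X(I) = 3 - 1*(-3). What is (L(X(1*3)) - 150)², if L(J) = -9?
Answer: 25281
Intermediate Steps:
X(I) = 6 (X(I) = 3 + 3 = 6)
(L(X(1*3)) - 150)² = (-9 - 150)² = (-159)² = 25281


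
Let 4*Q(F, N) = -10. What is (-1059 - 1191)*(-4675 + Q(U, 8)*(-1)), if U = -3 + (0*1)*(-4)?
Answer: 10513125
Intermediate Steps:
U = -3 (U = -3 + 0*(-4) = -3 + 0 = -3)
Q(F, N) = -5/2 (Q(F, N) = (¼)*(-10) = -5/2)
(-1059 - 1191)*(-4675 + Q(U, 8)*(-1)) = (-1059 - 1191)*(-4675 - 5/2*(-1)) = -2250*(-4675 + 5/2) = -2250*(-9345/2) = 10513125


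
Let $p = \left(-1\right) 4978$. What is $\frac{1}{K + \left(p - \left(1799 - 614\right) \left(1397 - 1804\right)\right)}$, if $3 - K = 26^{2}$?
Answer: $\frac{1}{476644} \approx 2.098 \cdot 10^{-6}$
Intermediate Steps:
$p = -4978$
$K = -673$ ($K = 3 - 26^{2} = 3 - 676 = -673$)
$\frac{1}{K + \left(p - \left(1799 - 614\right) \left(1397 - 1804\right)\right)} = \frac{1}{-673 - \left(4978 + \left(1799 - 614\right) \left(1397 - 1804\right)\right)} = \frac{1}{-673 - \left(4978 + 1185 \left(-407\right)\right)} = \frac{1}{-673 - -477317} = \frac{1}{-673 + \left(-4978 + 482295\right)} = \frac{1}{-673 + 477317} = \frac{1}{476644}$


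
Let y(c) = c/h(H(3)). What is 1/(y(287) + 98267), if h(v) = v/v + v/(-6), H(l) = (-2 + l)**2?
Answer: 5/493057 ≈ 1.0141e-5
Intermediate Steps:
h(v) = 1 - v/6 (h(v) = 1 + v*(-1/6) = 1 - v/6)
y(c) = 6*c/5 (y(c) = c/(1 - (-2 + 3)**2/6) = c/(1 - 1/6*1**2) = c/(1 - 1/6*1) = c/(1 - 1/6) = c/(5/6) = c*(6/5) = 6*c/5)
1/(y(287) + 98267) = 1/((6/5)*287 + 98267) = 1/(1722/5 + 98267) = 1/(493057/5) = 5/493057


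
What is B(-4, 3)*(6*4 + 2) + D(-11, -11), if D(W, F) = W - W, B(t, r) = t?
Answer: -104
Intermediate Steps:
D(W, F) = 0
B(-4, 3)*(6*4 + 2) + D(-11, -11) = -4*(6*4 + 2) + 0 = -4*(24 + 2) + 0 = -4*26 + 0 = -104 + 0 = -104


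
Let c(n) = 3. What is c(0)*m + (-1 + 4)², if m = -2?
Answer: 3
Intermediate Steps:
c(0)*m + (-1 + 4)² = 3*(-2) + (-1 + 4)² = -6 + 3² = -6 + 9 = 3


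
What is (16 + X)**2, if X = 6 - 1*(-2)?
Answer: 576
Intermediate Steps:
X = 8 (X = 6 + 2 = 8)
(16 + X)**2 = (16 + 8)**2 = 24**2 = 576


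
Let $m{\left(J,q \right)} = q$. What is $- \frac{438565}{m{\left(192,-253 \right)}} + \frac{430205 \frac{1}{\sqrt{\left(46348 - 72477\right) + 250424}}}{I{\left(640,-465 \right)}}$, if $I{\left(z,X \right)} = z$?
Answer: $\frac{438565}{253} + \frac{86041 \sqrt{224295}}{28709760} \approx 1734.9$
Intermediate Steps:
$- \frac{438565}{m{\left(192,-253 \right)}} + \frac{430205 \frac{1}{\sqrt{\left(46348 - 72477\right) + 250424}}}{I{\left(640,-465 \right)}} = - \frac{438565}{-253} + \frac{430205 \frac{1}{\sqrt{\left(46348 - 72477\right) + 250424}}}{640} = \left(-438565\right) \left(- \frac{1}{253}\right) + \frac{430205}{\sqrt{-26129 + 250424}} \cdot \frac{1}{640} = \frac{438565}{253} + \frac{430205}{\sqrt{224295}} \cdot \frac{1}{640} = \frac{438565}{253} + 430205 \frac{\sqrt{224295}}{224295} \cdot \frac{1}{640} = \frac{438565}{253} + \frac{86041 \sqrt{224295}}{44859} \cdot \frac{1}{640} = \frac{438565}{253} + \frac{86041 \sqrt{224295}}{28709760}$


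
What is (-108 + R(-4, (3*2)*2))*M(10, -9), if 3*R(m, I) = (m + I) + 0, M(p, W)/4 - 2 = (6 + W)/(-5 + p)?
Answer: -8848/15 ≈ -589.87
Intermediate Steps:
M(p, W) = 8 + 4*(6 + W)/(-5 + p) (M(p, W) = 8 + 4*((6 + W)/(-5 + p)) = 8 + 4*(6 + W)/(-5 + p))
R(m, I) = I/3 + m/3 (R(m, I) = ((m + I) + 0)/3 = ((I + m) + 0)/3 = (I + m)/3 = I/3 + m/3)
(-108 + R(-4, (3*2)*2))*M(10, -9) = (-108 + (((3*2)*2)/3 + (1/3)*(-4)))*(4*(-4 - 9 + 2*10)/(-5 + 10)) = (-108 + ((6*2)/3 - 4/3))*(4*(-4 - 9 + 20)/5) = (-108 + ((1/3)*12 - 4/3))*(4*(1/5)*7) = (-108 + (4 - 4/3))*(28/5) = (-108 + 8/3)*(28/5) = -316/3*28/5 = -8848/15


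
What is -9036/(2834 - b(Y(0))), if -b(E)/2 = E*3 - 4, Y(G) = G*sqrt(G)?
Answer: -502/157 ≈ -3.1975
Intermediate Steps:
Y(G) = G**(3/2)
b(E) = 8 - 6*E (b(E) = -2*(E*3 - 4) = -2*(3*E - 4) = -2*(-4 + 3*E) = 8 - 6*E)
-9036/(2834 - b(Y(0))) = -9036/(2834 - (8 - 6*0**(3/2))) = -9036/(2834 - (8 - 6*0)) = -9036/(2834 - (8 + 0)) = -9036/(2834 - 1*8) = -9036/(2834 - 8) = -9036/2826 = -9036*1/2826 = -502/157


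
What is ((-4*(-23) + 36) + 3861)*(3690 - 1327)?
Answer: 9426007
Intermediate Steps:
((-4*(-23) + 36) + 3861)*(3690 - 1327) = ((92 + 36) + 3861)*2363 = (128 + 3861)*2363 = 3989*2363 = 9426007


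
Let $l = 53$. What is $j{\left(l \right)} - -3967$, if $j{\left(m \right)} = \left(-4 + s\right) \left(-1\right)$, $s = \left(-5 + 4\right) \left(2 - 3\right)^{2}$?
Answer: $3972$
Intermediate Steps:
$s = -1$ ($s = - \left(-1\right)^{2} = \left(-1\right) 1 = -1$)
$j{\left(m \right)} = 5$ ($j{\left(m \right)} = \left(-4 - 1\right) \left(-1\right) = \left(-5\right) \left(-1\right) = 5$)
$j{\left(l \right)} - -3967 = 5 - -3967 = 5 + 3967 = 3972$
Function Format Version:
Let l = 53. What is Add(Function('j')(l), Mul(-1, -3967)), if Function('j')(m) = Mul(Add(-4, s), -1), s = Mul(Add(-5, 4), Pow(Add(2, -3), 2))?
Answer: 3972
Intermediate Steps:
s = -1 (s = Mul(-1, Pow(-1, 2)) = Mul(-1, 1) = -1)
Function('j')(m) = 5 (Function('j')(m) = Mul(Add(-4, -1), -1) = Mul(-5, -1) = 5)
Add(Function('j')(l), Mul(-1, -3967)) = Add(5, Mul(-1, -3967)) = Add(5, 3967) = 3972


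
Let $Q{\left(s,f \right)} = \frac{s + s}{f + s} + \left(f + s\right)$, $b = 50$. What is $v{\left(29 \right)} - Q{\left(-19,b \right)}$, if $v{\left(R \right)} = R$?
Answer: $- \frac{24}{31} \approx -0.77419$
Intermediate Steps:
$Q{\left(s,f \right)} = f + s + \frac{2 s}{f + s}$ ($Q{\left(s,f \right)} = \frac{2 s}{f + s} + \left(f + s\right) = f + s + \frac{2 s}{f + s}$)
$v{\left(29 \right)} - Q{\left(-19,b \right)} = 29 - \frac{50^{2} + \left(-19\right)^{2} + 2 \left(-19\right) + 2 \cdot 50 \left(-19\right)}{50 - 19} = 29 - \frac{2500 + 361 - 38 - 1900}{31} = 29 - \frac{1}{31} \cdot 923 = 29 - \frac{923}{31} = - \frac{24}{31}$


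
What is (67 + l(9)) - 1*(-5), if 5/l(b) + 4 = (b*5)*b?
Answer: 28877/401 ≈ 72.012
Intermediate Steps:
l(b) = 5/(-4 + 5*b**2) (l(b) = 5/(-4 + (b*5)*b) = 5/(-4 + (5*b)*b) = 5/(-4 + 5*b**2))
(67 + l(9)) - 1*(-5) = (67 + 5/(-4 + 5*9**2)) - 1*(-5) = (67 + 5/(-4 + 5*81)) + 5 = (67 + 5/(-4 + 405)) + 5 = (67 + 5/401) + 5 = 26872/401 + 5 = 28877/401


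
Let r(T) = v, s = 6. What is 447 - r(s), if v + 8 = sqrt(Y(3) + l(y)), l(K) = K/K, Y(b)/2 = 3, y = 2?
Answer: 455 - sqrt(7) ≈ 452.35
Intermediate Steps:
Y(b) = 6 (Y(b) = 2*3 = 6)
l(K) = 1
v = -8 + sqrt(7) (v = -8 + sqrt(6 + 1) = -8 + sqrt(7) ≈ -5.3542)
r(T) = -8 + sqrt(7)
447 - r(s) = 447 - (-8 + sqrt(7)) = 447 + (8 - sqrt(7)) = 455 - sqrt(7)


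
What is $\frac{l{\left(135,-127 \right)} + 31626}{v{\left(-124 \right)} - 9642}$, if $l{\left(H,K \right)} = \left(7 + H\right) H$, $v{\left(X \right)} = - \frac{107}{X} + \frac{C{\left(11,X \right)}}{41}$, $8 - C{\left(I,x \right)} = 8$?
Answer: $- \frac{6298704}{1195501} \approx -5.2687$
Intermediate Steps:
$C{\left(I,x \right)} = 0$ ($C{\left(I,x \right)} = 8 - 8 = 0$)
$v{\left(X \right)} = - \frac{107}{X}$ ($v{\left(X \right)} = - \frac{107}{X} + \frac{0}{41} = - \frac{107}{X} + 0 \cdot \frac{1}{41} = - \frac{107}{X} + 0 = - \frac{107}{X}$)
$l{\left(H,K \right)} = H \left(7 + H\right)$
$\frac{l{\left(135,-127 \right)} + 31626}{v{\left(-124 \right)} - 9642} = \frac{135 \left(7 + 135\right) + 31626}{- \frac{107}{-124} - 9642} = \frac{135 \cdot 142 + 31626}{\left(-107\right) \left(- \frac{1}{124}\right) - 9642} = \frac{19170 + 31626}{\frac{107}{124} - 9642} = \frac{50796}{- \frac{1195501}{124}} = 50796 \left(- \frac{124}{1195501}\right) = - \frac{6298704}{1195501}$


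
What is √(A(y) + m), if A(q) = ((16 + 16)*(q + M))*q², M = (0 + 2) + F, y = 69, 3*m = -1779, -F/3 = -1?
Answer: √11273455 ≈ 3357.6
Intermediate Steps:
F = 3 (F = -3*(-1) = 3)
m = -593 (m = (⅓)*(-1779) = -593)
M = 5 (M = (0 + 2) + 3 = 2 + 3 = 5)
A(q) = q²*(160 + 32*q) (A(q) = ((16 + 16)*(q + 5))*q² = (32*(5 + q))*q² = (160 + 32*q)*q² = q²*(160 + 32*q))
√(A(y) + m) = √(32*69²*(5 + 69) - 593) = √(32*4761*74 - 593) = √(11274048 - 593) = √11273455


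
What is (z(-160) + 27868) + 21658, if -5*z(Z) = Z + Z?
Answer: 49590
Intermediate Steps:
z(Z) = -2*Z/5 (z(Z) = -(Z + Z)/5 = -2*Z/5)
(z(-160) + 27868) + 21658 = (-⅖*(-160) + 27868) + 21658 = (64 + 27868) + 21658 = 27932 + 21658 = 49590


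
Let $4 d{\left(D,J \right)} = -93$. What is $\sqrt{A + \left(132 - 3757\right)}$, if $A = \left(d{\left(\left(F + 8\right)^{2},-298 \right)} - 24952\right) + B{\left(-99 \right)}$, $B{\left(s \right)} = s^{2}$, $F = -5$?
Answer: $\frac{i \sqrt{75197}}{2} \approx 137.11 i$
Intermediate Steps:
$d{\left(D,J \right)} = - \frac{93}{4}$ ($d{\left(D,J \right)} = \frac{1}{4} \left(-93\right) = - \frac{93}{4}$)
$A = - \frac{60697}{4}$ ($A = \left(- \frac{93}{4} - 24952\right) + \left(-99\right)^{2} = - \frac{99901}{4} + 9801 = - \frac{60697}{4} \approx -15174.0$)
$\sqrt{A + \left(132 - 3757\right)} = \sqrt{- \frac{60697}{4} + \left(132 - 3757\right)} = \sqrt{- \frac{60697}{4} - 3625} = \sqrt{- \frac{75197}{4}} = \frac{i \sqrt{75197}}{2}$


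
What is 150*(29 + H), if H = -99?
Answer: -10500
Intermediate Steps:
150*(29 + H) = 150*(29 - 99) = 150*(-70) = -10500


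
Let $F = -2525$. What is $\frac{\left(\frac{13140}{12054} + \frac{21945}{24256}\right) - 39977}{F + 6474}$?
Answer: $- \frac{1947994154863}{192435970496} \approx -10.123$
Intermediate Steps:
$\frac{\left(\frac{13140}{12054} + \frac{21945}{24256}\right) - 39977}{F + 6474} = \frac{\left(\frac{13140}{12054} + \frac{21945}{24256}\right) - 39977}{-2525 + 6474} = \frac{\left(13140 \cdot \frac{1}{12054} + 21945 \cdot \frac{1}{24256}\right) - 39977}{3949} = \left(\left(\frac{2190}{2009} + \frac{21945}{24256}\right) - 39977\right) \frac{1}{3949} = \left(\frac{97208145}{48730304} - 39977\right) \frac{1}{3949} = \left(- \frac{1947994154863}{48730304}\right) \frac{1}{3949} = - \frac{1947994154863}{192435970496}$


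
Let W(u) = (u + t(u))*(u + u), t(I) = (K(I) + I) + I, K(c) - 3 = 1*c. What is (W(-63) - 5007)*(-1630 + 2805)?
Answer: 30981225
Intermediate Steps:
K(c) = 3 + c (K(c) = 3 + 1*c = 3 + c)
t(I) = 3 + 3*I (t(I) = ((3 + I) + I) + I = (3 + 2*I) + I = 3 + 3*I)
W(u) = 2*u*(3 + 4*u) (W(u) = (u + (3 + 3*u))*(u + u) = (3 + 4*u)*(2*u) = 2*u*(3 + 4*u))
(W(-63) - 5007)*(-1630 + 2805) = (2*(-63)*(3 + 4*(-63)) - 5007)*(-1630 + 2805) = (2*(-63)*(3 - 252) - 5007)*1175 = (2*(-63)*(-249) - 5007)*1175 = (31374 - 5007)*1175 = 26367*1175 = 30981225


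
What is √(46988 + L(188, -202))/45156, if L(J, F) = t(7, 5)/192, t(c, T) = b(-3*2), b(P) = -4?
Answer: √6766269/541872 ≈ 0.0048004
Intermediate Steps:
t(c, T) = -4
L(J, F) = -1/48 (L(J, F) = -4/192 = -4*1/192 = -1/48)
√(46988 + L(188, -202))/45156 = √(46988 - 1/48)/45156 = √(2255423/48)*(1/45156) = (√6766269/12)*(1/45156) = √6766269/541872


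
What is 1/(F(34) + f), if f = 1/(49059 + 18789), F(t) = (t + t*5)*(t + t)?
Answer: 67848/941187457 ≈ 7.2088e-5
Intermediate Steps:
F(t) = 12*t² (F(t) = (t + 5*t)*(2*t) = (6*t)*(2*t) = 12*t²)
f = 1/67848 ≈ 1.4739e-5
1/(F(34) + f) = 1/(12*34² + 1/67848) = 1/(12*1156 + 1/67848) = 1/(13872 + 1/67848) = 1/(941187457/67848) = 67848/941187457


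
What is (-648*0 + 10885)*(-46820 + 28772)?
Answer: -196452480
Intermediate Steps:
(-648*0 + 10885)*(-46820 + 28772) = (0 + 10885)*(-18048) = 10885*(-18048) = -196452480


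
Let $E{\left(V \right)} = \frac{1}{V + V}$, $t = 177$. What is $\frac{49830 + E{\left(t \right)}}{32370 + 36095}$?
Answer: $\frac{17639821}{24236610} \approx 0.72782$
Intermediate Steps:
$E{\left(V \right)} = \frac{1}{2 V}$
$\frac{49830 + E{\left(t \right)}}{32370 + 36095} = \frac{49830 + \frac{1}{2 \cdot 177}}{32370 + 36095} = \frac{49830 + \frac{1}{2} \cdot \frac{1}{177}}{68465} = \left(49830 + \frac{1}{354}\right) \frac{1}{68465} = \frac{17639821}{354} \cdot \frac{1}{68465} = \frac{17639821}{24236610}$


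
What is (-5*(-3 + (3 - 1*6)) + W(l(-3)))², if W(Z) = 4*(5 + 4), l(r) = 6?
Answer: 4356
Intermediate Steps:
W(Z) = 36 (W(Z) = 4*9 = 36)
(-5*(-3 + (3 - 1*6)) + W(l(-3)))² = (-5*(-3 + (3 - 1*6)) + 36)² = (-5*(-3 + (3 - 6)) + 36)² = (-5*(-3 - 3) + 36)² = (-5*(-6) + 36)² = (30 + 36)² = 66² = 4356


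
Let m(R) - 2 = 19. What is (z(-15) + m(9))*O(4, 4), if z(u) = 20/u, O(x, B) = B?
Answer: 236/3 ≈ 78.667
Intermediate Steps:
m(R) = 21 (m(R) = 2 + 19 = 21)
(z(-15) + m(9))*O(4, 4) = (20/(-15) + 21)*4 = (20*(-1/15) + 21)*4 = (-4/3 + 21)*4 = (59/3)*4 = 236/3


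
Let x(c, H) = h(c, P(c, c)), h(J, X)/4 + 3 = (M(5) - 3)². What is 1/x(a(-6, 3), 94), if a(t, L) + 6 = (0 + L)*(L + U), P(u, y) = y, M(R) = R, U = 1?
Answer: ¼ ≈ 0.25000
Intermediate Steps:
a(t, L) = -6 + L*(1 + L) (a(t, L) = -6 + (0 + L)*(L + 1) = -6 + L*(1 + L))
h(J, X) = 4 (h(J, X) = -12 + 4*(5 - 3)² = -12 + 4*2² = -12 + 4*4 = -12 + 16 = 4)
x(c, H) = 4
1/x(a(-6, 3), 94) = 1/4 = ¼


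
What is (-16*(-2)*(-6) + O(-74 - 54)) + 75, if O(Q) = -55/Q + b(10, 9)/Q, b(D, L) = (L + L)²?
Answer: -15245/128 ≈ -119.10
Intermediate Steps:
b(D, L) = 4*L² (b(D, L) = (2*L)² = 4*L²)
O(Q) = 269/Q (O(Q) = -55/Q + (4*9²)/Q = -55/Q + (4*81)/Q = -55/Q + 324/Q = 269/Q)
(-16*(-2)*(-6) + O(-74 - 54)) + 75 = (-16*(-2)*(-6) + 269/(-74 - 54)) + 75 = (32*(-6) + 269/(-128)) + 75 = (-192 + 269*(-1/128)) + 75 = (-192 - 269/128) + 75 = -24845/128 + 75 = -15245/128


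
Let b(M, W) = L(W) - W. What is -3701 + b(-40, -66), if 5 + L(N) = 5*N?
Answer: -3970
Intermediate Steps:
L(N) = -5 + 5*N
b(M, W) = -5 + 4*W (b(M, W) = (-5 + 5*W) - W = -5 + 4*W)
-3701 + b(-40, -66) = -3701 + (-5 + 4*(-66)) = -3701 + (-5 - 264) = -3701 - 269 = -3970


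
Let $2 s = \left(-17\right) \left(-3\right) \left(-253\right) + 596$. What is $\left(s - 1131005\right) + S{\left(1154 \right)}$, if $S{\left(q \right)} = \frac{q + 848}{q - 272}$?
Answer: $- \frac{143281685}{126} \approx -1.1372 \cdot 10^{6}$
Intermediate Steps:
$S{\left(q \right)} = \frac{848 + q}{-272 + q}$
$s = - \frac{12307}{2}$ ($s = \frac{\left(-17\right) \left(-3\right) \left(-253\right) + 596}{2} = \frac{51 \left(-253\right) + 596}{2} = \frac{-12903 + 596}{2} = \frac{1}{2} \left(-12307\right) = - \frac{12307}{2} \approx -6153.5$)
$\left(s - 1131005\right) + S{\left(1154 \right)} = \left(- \frac{12307}{2} - 1131005\right) + \frac{848 + 1154}{-272 + 1154} = - \frac{2274317}{2} + \frac{1}{882} \cdot 2002 = - \frac{2274317}{2} + \frac{143}{63} = - \frac{143281685}{126}$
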